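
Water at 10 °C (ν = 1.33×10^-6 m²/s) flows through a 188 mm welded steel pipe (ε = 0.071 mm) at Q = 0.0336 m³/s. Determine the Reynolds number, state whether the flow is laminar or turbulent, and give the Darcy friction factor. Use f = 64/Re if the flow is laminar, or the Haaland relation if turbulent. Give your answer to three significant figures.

V = 4Q/(πD²) = 1.210 m/s
Re = VD/ν = 1.210·0.188/1.33×10^-6 = 1.71×10^5
Re > 4000 → turbulent; ε/D = 3.78×10^-4
Haaland: f = 0.01826

Re ≈ 1.71×10^5; turbulent; f ≈ 0.0183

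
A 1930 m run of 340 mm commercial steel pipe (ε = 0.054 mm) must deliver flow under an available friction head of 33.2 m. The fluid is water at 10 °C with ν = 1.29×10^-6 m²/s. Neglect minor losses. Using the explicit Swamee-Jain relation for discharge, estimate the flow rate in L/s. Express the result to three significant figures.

Q ≈ 255 L/s

Swamee-Jain (Type II): Q = -0.965·√(gD⁵h_f/L)·ln[ε/(3.7D) + √(3.17ν²L/(gD³h_f))]
√(gD⁵h_f/L) = √(9.81·0.340⁵·33.2/1930) = 0.02769
ε/(3.7D) = 4.29×10^-5; √(3.17ν²L/(gD³h_f)) = 2.82×10^-5
Q = -0.965·0.02769·ln(7.113×10^-5) = 0.2552 m³/s
Check: V = 2.81 m/s, Re = 7.41×10^5, f = 0.01460, h_f = 33.4 m ≈ 33.2 m ✓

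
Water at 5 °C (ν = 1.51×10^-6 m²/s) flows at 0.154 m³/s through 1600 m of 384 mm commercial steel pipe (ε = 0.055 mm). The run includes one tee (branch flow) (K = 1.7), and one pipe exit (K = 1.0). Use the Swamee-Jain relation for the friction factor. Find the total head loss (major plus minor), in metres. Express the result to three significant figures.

V = 4Q/(πD²) = 1.330 m/s; V²/2g = 0.09012 m
Re = 3.38×10^5, ε/D = 1.43×10^-4 → f = 0.01560 (Swamee-Jain)
Major: h_f = f(L/D)·V²/2g = 0.01560·4167·0.09012 = 5.859 m
Minor: ΣK = 2.70; h_m = ΣK·V²/2g = 0.2433 m
Total H_L = 5.859 + 0.2433 = 6.102 m

H_L ≈ 6.10 m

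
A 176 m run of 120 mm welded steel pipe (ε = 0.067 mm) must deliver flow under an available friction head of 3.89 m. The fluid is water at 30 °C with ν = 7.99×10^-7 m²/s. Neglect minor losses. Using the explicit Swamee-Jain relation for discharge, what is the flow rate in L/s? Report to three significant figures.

Q ≈ 18.8 L/s

Swamee-Jain (Type II): Q = -0.965·√(gD⁵h_f/L)·ln[ε/(3.7D) + √(3.17ν²L/(gD³h_f))]
√(gD⁵h_f/L) = √(9.81·0.120⁵·3.89/176) = 0.002323
ε/(3.7D) = 1.51×10^-4; √(3.17ν²L/(gD³h_f)) = 7.35×10^-5
Q = -0.965·0.002323·ln(2.244×10^-4) = 0.01883 m³/s
Check: V = 1.67 m/s, Re = 2.50×10^5, f = 0.01890, h_f = 3.92 m ≈ 3.89 m ✓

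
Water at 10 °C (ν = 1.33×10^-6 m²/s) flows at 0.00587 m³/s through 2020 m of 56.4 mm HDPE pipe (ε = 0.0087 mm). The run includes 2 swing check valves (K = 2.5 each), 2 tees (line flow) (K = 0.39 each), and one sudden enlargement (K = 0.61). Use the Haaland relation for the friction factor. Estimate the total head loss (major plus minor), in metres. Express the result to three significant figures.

H_L ≈ 189 m

V = 4Q/(πD²) = 2.350 m/s; V²/2g = 0.2814 m
Re = 9.96×10^4, ε/D = 1.54×10^-4 → f = 0.01853 (Haaland)
Major: h_f = f(L/D)·V²/2g = 0.01853·35816·0.2814 = 186.8 m
Minor: ΣK = 6.39; h_m = ΣK·V²/2g = 1.798 m
Total H_L = 186.8 + 1.798 = 188.6 m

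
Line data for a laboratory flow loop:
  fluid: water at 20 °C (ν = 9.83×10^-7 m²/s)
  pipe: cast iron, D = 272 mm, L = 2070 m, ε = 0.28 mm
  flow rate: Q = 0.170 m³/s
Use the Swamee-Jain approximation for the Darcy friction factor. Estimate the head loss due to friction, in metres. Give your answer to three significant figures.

h_f ≈ 67.2 m

V = 4Q/(πD²) = 4·0.170/(π·0.272²) = 2.926 m/s
Re = VD/ν = 2.926·0.272/9.83×10^-7 = 8.10×10^5 → turbulent
ε/D = 0.28/272 = 0.00103
Swamee-Jain: f = 0.02024
h_f = f(L/D)V²/(2g) = 0.02024·(2070/0.272)·2.926²/(2·9.81) = 67.20 m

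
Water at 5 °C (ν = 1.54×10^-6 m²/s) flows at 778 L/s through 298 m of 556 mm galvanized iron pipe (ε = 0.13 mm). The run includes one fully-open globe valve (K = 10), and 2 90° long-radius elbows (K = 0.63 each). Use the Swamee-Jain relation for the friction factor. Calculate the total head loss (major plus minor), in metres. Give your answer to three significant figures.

V = 4Q/(πD²) = 3.204 m/s; V²/2g = 0.5233 m
Re = 1.16×10^6, ε/D = 2.34×10^-4 → f = 0.01502 (Swamee-Jain)
Major: h_f = f(L/D)·V²/2g = 0.01502·536.0·0.5233 = 4.213 m
Minor: ΣK = 11.3; h_m = ΣK·V²/2g = 5.893 m
Total H_L = 4.213 + 5.893 = 10.11 m

H_L ≈ 10.1 m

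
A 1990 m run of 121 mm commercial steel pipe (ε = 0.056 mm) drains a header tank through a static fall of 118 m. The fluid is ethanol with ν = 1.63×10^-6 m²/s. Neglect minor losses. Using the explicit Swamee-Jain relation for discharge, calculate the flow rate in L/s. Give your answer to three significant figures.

Q ≈ 31.6 L/s

Swamee-Jain (Type II): Q = -0.965·√(gD⁵h_f/L)·ln[ε/(3.7D) + √(3.17ν²L/(gD³h_f))]
√(gD⁵h_f/L) = √(9.81·0.121⁵·118/1990) = 0.003884
ε/(3.7D) = 1.25×10^-4; √(3.17ν²L/(gD³h_f)) = 9.04×10^-5
Q = -0.965·0.003884·ln(2.155×10^-4) = 0.03165 m³/s
Check: V = 2.75 m/s, Re = 2.04×10^5, f = 0.01870, h_f = 119 m ≈ 118 m ✓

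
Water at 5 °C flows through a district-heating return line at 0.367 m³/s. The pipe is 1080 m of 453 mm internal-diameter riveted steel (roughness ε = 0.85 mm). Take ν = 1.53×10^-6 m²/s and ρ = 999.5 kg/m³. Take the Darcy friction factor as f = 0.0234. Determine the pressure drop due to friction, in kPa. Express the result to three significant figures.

V = 4Q/(πD²) = 4·0.367/(π·0.453²) = 2.277 m/s
h_f = f(L/D)V²/(2g) = 0.02340·(1080/0.453)·2.277²/(2·9.81) = 14.74 m
Δp = ρg·h_f = 999.5·9.81·14.74 = 144.6 kPa

Δp ≈ 145 kPa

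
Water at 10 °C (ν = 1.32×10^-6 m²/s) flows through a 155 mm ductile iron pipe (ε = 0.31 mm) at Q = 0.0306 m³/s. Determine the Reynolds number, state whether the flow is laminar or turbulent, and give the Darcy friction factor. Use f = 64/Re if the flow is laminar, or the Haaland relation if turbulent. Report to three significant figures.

Re ≈ 1.90×10^5; turbulent; f ≈ 0.0243

V = 4Q/(πD²) = 1.622 m/s
Re = VD/ν = 1.622·0.155/1.32×10^-6 = 1.90×10^5
Re > 4000 → turbulent; ε/D = 0.00200
Haaland: f = 0.02429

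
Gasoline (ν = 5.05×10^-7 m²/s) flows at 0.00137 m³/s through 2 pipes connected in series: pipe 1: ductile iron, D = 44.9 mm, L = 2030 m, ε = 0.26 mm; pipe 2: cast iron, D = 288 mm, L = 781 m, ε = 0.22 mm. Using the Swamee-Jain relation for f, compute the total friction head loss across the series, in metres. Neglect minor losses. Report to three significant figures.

Pipe 1: V = 0.8652 m/s, Re = 7.69×10^4, ε/D = 0.00579, f = 0.03316, h_1 = f(L/D)V²/2g = 57.20 m
Pipe 2: V = 0.02103 m/s, Re = 1.20×10^4, ε/D = 7.64×10^-4, f = 0.03090, h_2 = f(L/D)V²/2g = 0.001889 m
Series → Q common, losses add: H = Σh = 57.20 m

H ≈ 57.2 m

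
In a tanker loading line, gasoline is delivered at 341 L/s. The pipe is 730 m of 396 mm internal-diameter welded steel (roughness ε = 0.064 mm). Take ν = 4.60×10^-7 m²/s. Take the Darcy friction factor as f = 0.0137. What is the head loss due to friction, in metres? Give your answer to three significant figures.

V = 4Q/(πD²) = 4·0.341/(π·0.396²) = 2.769 m/s
h_f = f(L/D)V²/(2g) = 0.01370·(730/0.396)·2.769²/(2·9.81) = 9.867 m

h_f ≈ 9.87 m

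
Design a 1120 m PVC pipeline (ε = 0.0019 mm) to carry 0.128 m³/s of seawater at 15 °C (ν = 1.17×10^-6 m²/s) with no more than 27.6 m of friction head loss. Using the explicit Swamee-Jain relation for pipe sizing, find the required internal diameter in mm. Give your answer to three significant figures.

D ≈ 237 mm

Swamee-Jain (Type III): D = 0.66·[ε^1.25·(LQ²/(gh_f))^4.75 + ν·Q^9.4·(L/(gh_f))^5.2]^0.04
LQ²/(gh_f) = 0.06777; L/(gh_f) = 4.137
Term 1 = ε^1.25·(…)^4.75 = 1.98×10^-13; Term 2 = ν·Q^9.4·(…)^5.2 = 7.63×10^-12
D = 0.66·(1.98×10^-13 + 7.63×10^-12)^0.04 = 0.2373 m = 237 mm
Check: V = 2.89 m/s, Re = 5.87×10^5, f = 0.01287, h_f = 25.9 m ≈ 27.6 m ✓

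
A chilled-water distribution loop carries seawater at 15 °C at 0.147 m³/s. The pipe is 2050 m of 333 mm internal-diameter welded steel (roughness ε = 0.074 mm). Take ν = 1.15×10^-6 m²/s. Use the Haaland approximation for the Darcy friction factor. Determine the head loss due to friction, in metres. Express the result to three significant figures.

h_f ≈ 13.9 m

V = 4Q/(πD²) = 4·0.147/(π·0.333²) = 1.688 m/s
Re = VD/ν = 1.688·0.333/1.15×10^-6 = 4.89×10^5 → turbulent
ε/D = 0.074/333 = 2.22×10^-4
Haaland: f = 0.01552
h_f = f(L/D)V²/(2g) = 0.01552·(2050/0.333)·1.688²/(2·9.81) = 13.87 m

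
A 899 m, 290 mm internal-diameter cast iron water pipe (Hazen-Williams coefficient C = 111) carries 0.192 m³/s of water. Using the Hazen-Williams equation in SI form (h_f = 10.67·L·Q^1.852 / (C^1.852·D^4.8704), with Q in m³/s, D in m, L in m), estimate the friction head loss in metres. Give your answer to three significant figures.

h_f = 10.67·899·0.192^1.852 / (111^1.852·0.290^4.8704) = 30.55 m

h_f ≈ 30.5 m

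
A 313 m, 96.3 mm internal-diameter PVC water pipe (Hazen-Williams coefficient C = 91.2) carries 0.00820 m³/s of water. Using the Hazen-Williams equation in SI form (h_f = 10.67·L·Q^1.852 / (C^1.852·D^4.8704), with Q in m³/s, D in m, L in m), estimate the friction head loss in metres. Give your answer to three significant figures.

h_f ≈ 9.56 m

h_f = 10.67·313·0.00820^1.852 / (91.2^1.852·0.0963^4.8704) = 9.557 m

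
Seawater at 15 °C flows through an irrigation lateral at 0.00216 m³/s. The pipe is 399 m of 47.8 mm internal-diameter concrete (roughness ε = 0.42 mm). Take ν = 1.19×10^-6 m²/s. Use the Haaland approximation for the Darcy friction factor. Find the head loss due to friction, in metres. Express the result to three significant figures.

h_f ≈ 23.2 m

V = 4Q/(πD²) = 4·0.00216/(π·0.0478²) = 1.204 m/s
Re = VD/ν = 1.204·0.0478/1.19×10^-6 = 4.83×10^4 → turbulent
ε/D = 0.42/47.8 = 0.00879
Haaland: f = 0.03760
h_f = f(L/D)V²/(2g) = 0.03760·(399/0.0478)·1.204²/(2·9.81) = 23.18 m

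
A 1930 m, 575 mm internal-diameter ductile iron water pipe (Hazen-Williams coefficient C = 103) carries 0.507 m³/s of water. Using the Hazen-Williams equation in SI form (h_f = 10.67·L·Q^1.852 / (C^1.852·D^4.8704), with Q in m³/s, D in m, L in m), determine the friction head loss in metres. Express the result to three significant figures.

h_f = 10.67·1930·0.507^1.852 / (103^1.852·0.575^4.8704) = 16.22 m

h_f ≈ 16.2 m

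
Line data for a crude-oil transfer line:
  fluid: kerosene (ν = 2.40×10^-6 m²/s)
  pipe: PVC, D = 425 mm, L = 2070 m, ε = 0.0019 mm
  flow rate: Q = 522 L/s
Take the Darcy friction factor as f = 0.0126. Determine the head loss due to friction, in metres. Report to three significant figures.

h_f ≈ 42.4 m

V = 4Q/(πD²) = 4·0.522/(π·0.425²) = 3.680 m/s
h_f = f(L/D)V²/(2g) = 0.01260·(2070/0.425)·3.680²/(2·9.81) = 42.35 m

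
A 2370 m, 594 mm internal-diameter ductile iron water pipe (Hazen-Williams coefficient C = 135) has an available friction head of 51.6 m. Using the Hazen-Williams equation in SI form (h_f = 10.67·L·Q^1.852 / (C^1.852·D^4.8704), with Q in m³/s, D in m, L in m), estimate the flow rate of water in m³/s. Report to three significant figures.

Rearranging: Q = [h_f·C^1.852·D^4.8704 / (10.67·L)]^(1/1.852)
Q = [51.6·135^1.852·0.594^4.8704 / (10.67·2370)]^0.540 = 1.210 m³/s

Q ≈ 1.21 m³/s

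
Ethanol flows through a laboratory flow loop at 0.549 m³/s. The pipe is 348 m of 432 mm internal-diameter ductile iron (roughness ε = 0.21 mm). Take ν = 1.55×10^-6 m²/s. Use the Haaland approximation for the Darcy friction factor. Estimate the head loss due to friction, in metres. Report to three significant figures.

V = 4Q/(πD²) = 4·0.549/(π·0.432²) = 3.746 m/s
Re = VD/ν = 3.746·0.432/1.55×10^-6 = 1.04×10^6 → turbulent
ε/D = 0.21/432 = 4.86×10^-4
Haaland: f = 0.01706
h_f = f(L/D)V²/(2g) = 0.01706·(348/0.432)·3.746²/(2·9.81) = 9.826 m

h_f ≈ 9.83 m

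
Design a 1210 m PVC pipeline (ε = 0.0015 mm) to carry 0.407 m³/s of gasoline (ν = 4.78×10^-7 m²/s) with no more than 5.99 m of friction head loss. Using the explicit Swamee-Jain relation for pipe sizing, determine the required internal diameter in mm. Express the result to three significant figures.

D ≈ 494 mm

Swamee-Jain (Type III): D = 0.66·[ε^1.25·(LQ²/(gh_f))^4.75 + ν·Q^9.4·(L/(gh_f))^5.2]^0.04
LQ²/(gh_f) = 3.411; L/(gh_f) = 20.59
Term 1 = ε^1.25·(…)^4.75 = 1.78×10^-5; Term 2 = ν·Q^9.4·(…)^5.2 = 6.93×10^-4
D = 0.66·(1.78×10^-5 + 6.93×10^-4)^0.04 = 0.4939 m = 494 mm
Check: V = 2.12 m/s, Re = 2.20×10^6, f = 0.01034, h_f = 5.83 m ≈ 5.99 m ✓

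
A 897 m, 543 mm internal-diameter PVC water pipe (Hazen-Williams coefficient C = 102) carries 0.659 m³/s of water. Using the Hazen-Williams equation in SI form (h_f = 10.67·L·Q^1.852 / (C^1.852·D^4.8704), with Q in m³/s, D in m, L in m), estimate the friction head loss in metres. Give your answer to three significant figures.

h_f ≈ 16.5 m

h_f = 10.67·897·0.659^1.852 / (102^1.852·0.543^4.8704) = 16.49 m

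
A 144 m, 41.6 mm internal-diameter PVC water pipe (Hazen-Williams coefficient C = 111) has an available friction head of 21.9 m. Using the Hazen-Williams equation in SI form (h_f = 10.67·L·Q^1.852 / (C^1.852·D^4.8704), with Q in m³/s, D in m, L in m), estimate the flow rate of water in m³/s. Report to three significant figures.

Rearranging: Q = [h_f·C^1.852·D^4.8704 / (10.67·L)]^(1/1.852)
Q = [21.9·111^1.852·0.0416^4.8704 / (10.67·144)]^0.540 = 0.002612 m³/s

Q ≈ 0.00261 m³/s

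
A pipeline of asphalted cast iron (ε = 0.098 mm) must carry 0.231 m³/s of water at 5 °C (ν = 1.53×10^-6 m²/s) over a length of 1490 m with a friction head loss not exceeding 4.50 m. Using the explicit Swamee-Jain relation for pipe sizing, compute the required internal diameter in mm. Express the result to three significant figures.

Swamee-Jain (Type III): D = 0.66·[ε^1.25·(LQ²/(gh_f))^4.75 + ν·Q^9.4·(L/(gh_f))^5.2]^0.04
LQ²/(gh_f) = 1.801; L/(gh_f) = 33.75
Term 1 = ε^1.25·(…)^4.75 = 1.60×10^-4; Term 2 = ν·Q^9.4·(…)^5.2 = 1.41×10^-4
D = 0.66·(1.60×10^-4 + 1.41×10^-4)^0.04 = 0.4772 m = 477 mm
Check: V = 1.29 m/s, Re = 4.03×10^5, f = 0.01587, h_f = 4.21 m ≈ 4.50 m ✓

D ≈ 477 mm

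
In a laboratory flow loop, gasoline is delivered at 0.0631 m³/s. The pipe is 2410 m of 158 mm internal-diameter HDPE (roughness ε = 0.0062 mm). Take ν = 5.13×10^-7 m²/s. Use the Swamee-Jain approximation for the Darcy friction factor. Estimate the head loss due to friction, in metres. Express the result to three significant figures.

V = 4Q/(πD²) = 4·0.0631/(π·0.158²) = 3.218 m/s
Re = VD/ν = 3.218·0.158/5.13×10^-7 = 9.91×10^5 → turbulent
ε/D = 0.0062/158 = 3.92×10^-5
Swamee-Jain: f = 0.01249
h_f = f(L/D)V²/(2g) = 0.01249·(2410/0.158)·3.218²/(2·9.81) = 100.6 m

h_f ≈ 101 m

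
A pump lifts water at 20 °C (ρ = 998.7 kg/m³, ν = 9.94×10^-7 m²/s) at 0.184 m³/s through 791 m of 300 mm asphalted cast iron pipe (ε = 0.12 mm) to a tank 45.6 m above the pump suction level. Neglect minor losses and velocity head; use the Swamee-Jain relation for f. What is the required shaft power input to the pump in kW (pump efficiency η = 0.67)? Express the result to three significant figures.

P_shaft ≈ 164 kW

V = 4Q/(πD²) = 2.603 m/s; Re = 7.86×10^5; ε/D = 4.00×10^-4; f = 0.01674
h_f = f(L/D)V²/2g = 15.24 m
Total head H = z + h_f = 45.6 + 15.24 = 60.84 m
P_hyd = ρgQH = 998.7·9.81·0.184·60.84 = 109.7 kW
P_shaft = P_hyd/η = 109.7/0.67 = 163.7 kW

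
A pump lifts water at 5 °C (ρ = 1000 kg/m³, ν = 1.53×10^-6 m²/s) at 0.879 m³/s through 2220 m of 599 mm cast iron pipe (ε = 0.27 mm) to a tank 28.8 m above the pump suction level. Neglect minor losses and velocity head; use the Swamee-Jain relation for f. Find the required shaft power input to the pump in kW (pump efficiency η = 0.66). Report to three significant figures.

V = 4Q/(πD²) = 3.119 m/s; Re = 1.22×10^6; ε/D = 4.51×10^-4; f = 0.01686
h_f = f(L/D)V²/2g = 30.98 m
Total head H = z + h_f = 28.8 + 30.98 = 59.78 m
P_hyd = ρgQH = 1000·9.81·0.879·59.78 = 515.5 kW
P_shaft = P_hyd/η = 515.5/0.66 = 781.1 kW

P_shaft ≈ 781 kW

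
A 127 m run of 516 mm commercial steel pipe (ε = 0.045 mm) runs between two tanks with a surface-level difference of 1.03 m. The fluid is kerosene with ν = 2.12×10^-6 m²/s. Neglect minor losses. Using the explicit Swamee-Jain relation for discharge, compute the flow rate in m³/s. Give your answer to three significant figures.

Swamee-Jain (Type II): Q = -0.965·√(gD⁵h_f/L)·ln[ε/(3.7D) + √(3.17ν²L/(gD³h_f))]
√(gD⁵h_f/L) = √(9.81·0.516⁵·1.03/127) = 0.05395
ε/(3.7D) = 2.36×10^-5; √(3.17ν²L/(gD³h_f)) = 3.61×10^-5
Q = -0.965·0.05395·ln(5.967×10^-5) = 0.5064 m³/s
Check: V = 2.42 m/s, Re = 5.89×10^5, f = 0.01404, h_f = 1.03 m ≈ 1.03 m ✓

Q ≈ 0.506 m³/s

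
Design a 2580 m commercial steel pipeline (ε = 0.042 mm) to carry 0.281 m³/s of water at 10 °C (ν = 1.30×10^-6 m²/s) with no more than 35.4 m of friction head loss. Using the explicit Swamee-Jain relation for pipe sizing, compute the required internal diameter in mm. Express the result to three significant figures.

Swamee-Jain (Type III): D = 0.66·[ε^1.25·(LQ²/(gh_f))^4.75 + ν·Q^9.4·(L/(gh_f))^5.2]^0.04
LQ²/(gh_f) = 0.5866; L/(gh_f) = 7.429
Term 1 = ε^1.25·(…)^4.75 = 2.68×10^-7; Term 2 = ν·Q^9.4·(…)^5.2 = 2.89×10^-7
D = 0.66·(2.68×10^-7 + 2.89×10^-7)^0.04 = 0.3710 m = 371 mm
Check: V = 2.60 m/s, Re = 7.42×10^5, f = 0.01405, h_f = 33.6 m ≈ 35.4 m ✓

D ≈ 371 mm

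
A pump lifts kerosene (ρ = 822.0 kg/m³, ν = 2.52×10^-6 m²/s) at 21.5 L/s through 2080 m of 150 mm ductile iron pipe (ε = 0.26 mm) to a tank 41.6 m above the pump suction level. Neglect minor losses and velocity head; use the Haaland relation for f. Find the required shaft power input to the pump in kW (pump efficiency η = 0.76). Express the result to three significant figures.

V = 4Q/(πD²) = 1.217 m/s; Re = 7.24×10^4; ε/D = 0.00173; f = 0.02480
h_f = f(L/D)V²/2g = 25.95 m
Total head H = z + h_f = 41.6 + 25.95 = 67.55 m
P_hyd = ρgQH = 822.0·9.81·0.0215·67.55 = 11.71 kW
P_shaft = P_hyd/η = 11.71/0.76 = 15.41 kW

P_shaft ≈ 15.4 kW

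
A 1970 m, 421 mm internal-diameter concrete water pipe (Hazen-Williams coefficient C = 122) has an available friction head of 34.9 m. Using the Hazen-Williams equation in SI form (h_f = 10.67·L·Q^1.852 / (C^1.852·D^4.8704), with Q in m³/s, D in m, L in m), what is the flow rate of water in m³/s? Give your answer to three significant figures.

Rearranging: Q = [h_f·C^1.852·D^4.8704 / (10.67·L)]^(1/1.852)
Q = [34.9·122^1.852·0.421^4.8704 / (10.67·1970)]^0.540 = 0.3957 m³/s

Q ≈ 0.396 m³/s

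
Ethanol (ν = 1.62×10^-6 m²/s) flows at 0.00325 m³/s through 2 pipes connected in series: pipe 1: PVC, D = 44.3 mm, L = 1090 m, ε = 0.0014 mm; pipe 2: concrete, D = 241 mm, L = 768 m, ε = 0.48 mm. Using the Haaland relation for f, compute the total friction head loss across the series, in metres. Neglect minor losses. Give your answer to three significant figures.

H ≈ 112 m

Pipe 1: V = 2.109 m/s, Re = 5.77×10^4, ε/D = 3.16×10^-5, f = 0.02015, h_1 = f(L/D)V²/2g = 112.4 m
Pipe 2: V = 0.07125 m/s, Re = 1.06×10^4, ε/D = 0.00199, f = 0.03312, h_2 = f(L/D)V²/2g = 0.02731 m
Series → Q common, losses add: H = Σh = 112.4 m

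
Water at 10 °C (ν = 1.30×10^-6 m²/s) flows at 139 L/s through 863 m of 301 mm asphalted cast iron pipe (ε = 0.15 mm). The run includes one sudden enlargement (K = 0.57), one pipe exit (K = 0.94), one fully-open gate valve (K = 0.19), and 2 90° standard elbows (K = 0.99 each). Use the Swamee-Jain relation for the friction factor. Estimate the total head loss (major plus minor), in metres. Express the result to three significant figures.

V = 4Q/(πD²) = 1.953 m/s; V²/2g = 0.1945 m
Re = 4.52×10^5, ε/D = 4.98×10^-4 → f = 0.01786 (Swamee-Jain)
Major: h_f = f(L/D)·V²/2g = 0.01786·2867·0.1945 = 9.958 m
Minor: ΣK = 3.68; h_m = ΣK·V²/2g = 0.7157 m
Total H_L = 9.958 + 0.7157 = 10.67 m

H_L ≈ 10.7 m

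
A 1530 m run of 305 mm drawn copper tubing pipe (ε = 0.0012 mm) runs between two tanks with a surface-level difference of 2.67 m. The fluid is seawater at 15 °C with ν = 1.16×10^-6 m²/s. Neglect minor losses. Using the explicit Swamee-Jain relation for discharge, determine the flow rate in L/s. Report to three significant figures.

Swamee-Jain (Type II): Q = -0.965·√(gD⁵h_f/L)·ln[ε/(3.7D) + √(3.17ν²L/(gD³h_f))]
√(gD⁵h_f/L) = √(9.81·0.305⁵·2.67/1530) = 0.006722
ε/(3.7D) = 1.06×10^-6; √(3.17ν²L/(gD³h_f)) = 9.37×10^-5
Q = -0.965·0.006722·ln(9.477×10^-5) = 0.06009 m³/s
Check: V = 0.822 m/s, Re = 2.16×10^5, f = 0.01534, h_f = 2.65 m ≈ 2.67 m ✓

Q ≈ 60.1 L/s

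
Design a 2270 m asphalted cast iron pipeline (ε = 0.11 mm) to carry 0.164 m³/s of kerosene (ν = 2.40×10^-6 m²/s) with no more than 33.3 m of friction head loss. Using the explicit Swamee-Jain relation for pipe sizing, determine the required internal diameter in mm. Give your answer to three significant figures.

Swamee-Jain (Type III): D = 0.66·[ε^1.25·(LQ²/(gh_f))^4.75 + ν·Q^9.4·(L/(gh_f))^5.2]^0.04
LQ²/(gh_f) = 0.1869; L/(gh_f) = 6.949
Term 1 = ε^1.25·(…)^4.75 = 3.91×10^-9; Term 2 = ν·Q^9.4·(…)^5.2 = 2.39×10^-9
D = 0.66·(3.91×10^-9 + 2.39×10^-9)^0.04 = 0.3101 m = 310 mm
Check: V = 2.17 m/s, Re = 2.81×10^5, f = 0.01754, h_f = 30.9 m ≈ 33.3 m ✓

D ≈ 310 mm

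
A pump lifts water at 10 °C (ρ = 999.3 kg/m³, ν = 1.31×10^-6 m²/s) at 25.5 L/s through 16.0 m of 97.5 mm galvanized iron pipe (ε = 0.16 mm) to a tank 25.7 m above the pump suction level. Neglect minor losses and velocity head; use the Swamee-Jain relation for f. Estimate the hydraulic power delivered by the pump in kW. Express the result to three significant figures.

V = 4Q/(πD²) = 3.415 m/s; Re = 2.54×10^5; ε/D = 0.00164; f = 0.02320
h_f = f(L/D)V²/2g = 2.264 m
Total head H = z + h_f = 25.7 + 2.264 = 27.96 m
P_hyd = ρgQH = 999.3·9.81·0.0255·27.96 = 6.990 kW

P_hyd ≈ 6.99 kW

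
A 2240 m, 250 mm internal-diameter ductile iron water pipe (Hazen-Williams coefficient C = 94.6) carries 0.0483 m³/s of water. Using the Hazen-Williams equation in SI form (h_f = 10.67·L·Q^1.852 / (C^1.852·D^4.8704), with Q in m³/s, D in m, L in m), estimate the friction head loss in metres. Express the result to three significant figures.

h_f = 10.67·2240·0.0483^1.852 / (94.6^1.852·0.250^4.8704) = 16.37 m

h_f ≈ 16.4 m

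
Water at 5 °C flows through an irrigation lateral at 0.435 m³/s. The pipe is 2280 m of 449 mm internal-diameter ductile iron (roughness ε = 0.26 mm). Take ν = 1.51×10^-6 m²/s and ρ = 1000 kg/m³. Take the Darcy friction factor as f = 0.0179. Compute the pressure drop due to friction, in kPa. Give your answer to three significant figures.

Δp ≈ 343 kPa

V = 4Q/(πD²) = 4·0.435/(π·0.449²) = 2.747 m/s
h_f = f(L/D)V²/(2g) = 0.01790·(2280/0.449)·2.747²/(2·9.81) = 34.97 m
Δp = ρg·h_f = 1000·9.81·34.97 = 343.0 kPa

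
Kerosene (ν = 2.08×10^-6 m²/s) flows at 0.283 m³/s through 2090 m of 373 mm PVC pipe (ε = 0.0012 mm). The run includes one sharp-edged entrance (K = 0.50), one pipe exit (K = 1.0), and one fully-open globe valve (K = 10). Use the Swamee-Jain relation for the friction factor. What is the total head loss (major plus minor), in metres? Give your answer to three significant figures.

V = 4Q/(πD²) = 2.590 m/s; V²/2g = 0.3419 m
Re = 4.64×10^5, ε/D = 3.22×10^-6 → f = 0.01331 (Swamee-Jain)
Major: h_f = f(L/D)·V²/2g = 0.01331·5603·0.3419 = 25.51 m
Minor: ΣK = 11.5; h_m = ΣK·V²/2g = 3.931 m
Total H_L = 25.51 + 3.931 = 29.44 m

H_L ≈ 29.4 m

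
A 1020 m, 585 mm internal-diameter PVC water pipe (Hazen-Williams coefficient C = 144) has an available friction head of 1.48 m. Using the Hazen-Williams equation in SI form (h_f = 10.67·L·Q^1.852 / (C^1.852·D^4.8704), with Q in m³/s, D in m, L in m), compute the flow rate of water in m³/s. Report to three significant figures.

Q ≈ 0.287 m³/s

Rearranging: Q = [h_f·C^1.852·D^4.8704 / (10.67·L)]^(1/1.852)
Q = [1.48·144^1.852·0.585^4.8704 / (10.67·1020)]^0.540 = 0.2873 m³/s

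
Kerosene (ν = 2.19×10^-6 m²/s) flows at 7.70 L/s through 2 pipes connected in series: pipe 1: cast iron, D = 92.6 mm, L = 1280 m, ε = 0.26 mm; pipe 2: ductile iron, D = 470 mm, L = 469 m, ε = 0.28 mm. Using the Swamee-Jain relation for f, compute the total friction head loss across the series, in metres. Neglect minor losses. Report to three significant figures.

Pipe 1: V = 1.143 m/s, Re = 4.83×10^4, ε/D = 0.00281, f = 0.02862, h_1 = f(L/D)V²/2g = 26.36 m
Pipe 2: V = 0.04438 m/s, Re = 9520, ε/D = 5.96×10^-4, f = 0.03240, h_2 = f(L/D)V²/2g = 0.003245 m
Series → Q common, losses add: H = Σh = 26.36 m

H ≈ 26.4 m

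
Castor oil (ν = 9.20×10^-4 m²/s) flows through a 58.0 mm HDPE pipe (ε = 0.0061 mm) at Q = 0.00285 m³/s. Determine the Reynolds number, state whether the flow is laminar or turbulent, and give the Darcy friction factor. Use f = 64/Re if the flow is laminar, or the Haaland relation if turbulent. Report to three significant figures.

V = 4Q/(πD²) = 1.079 m/s
Re = VD/ν = 1.079·0.0580/9.20×10^-4 = 68.0
Re < 2300 → laminar → f = 64/Re = 0.9411

Re ≈ 68.0; laminar; f = 64/Re ≈ 0.941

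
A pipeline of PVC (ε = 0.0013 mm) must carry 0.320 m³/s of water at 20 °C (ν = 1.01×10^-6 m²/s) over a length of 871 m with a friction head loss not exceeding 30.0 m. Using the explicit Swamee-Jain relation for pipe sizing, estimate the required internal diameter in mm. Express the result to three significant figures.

Swamee-Jain (Type III): D = 0.66·[ε^1.25·(LQ²/(gh_f))^4.75 + ν·Q^9.4·(L/(gh_f))^5.2]^0.04
LQ²/(gh_f) = 0.3031; L/(gh_f) = 2.960
Term 1 = ε^1.25·(…)^4.75 = 1.51×10^-10; Term 2 = ν·Q^9.4·(…)^5.2 = 6.36×10^-9
D = 0.66·(1.51×10^-10 + 6.36×10^-9)^0.04 = 0.3105 m = 311 mm
Check: V = 4.23 m/s, Re = 1.30×10^6, f = 0.01124, h_f = 28.7 m ≈ 30.0 m ✓

D ≈ 311 mm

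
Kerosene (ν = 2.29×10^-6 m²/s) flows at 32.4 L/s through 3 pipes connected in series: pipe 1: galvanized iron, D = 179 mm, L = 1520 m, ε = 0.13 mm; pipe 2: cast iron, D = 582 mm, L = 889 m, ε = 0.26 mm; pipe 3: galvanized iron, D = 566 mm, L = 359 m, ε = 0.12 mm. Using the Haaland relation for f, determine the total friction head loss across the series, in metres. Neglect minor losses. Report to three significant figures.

Pipe 1: V = 1.288 m/s, Re = 1.01×10^5, ε/D = 7.26×10^-4, f = 0.02096, h_1 = f(L/D)V²/2g = 15.04 m
Pipe 2: V = 0.1218 m/s, Re = 3.10×10^4, ε/D = 4.47×10^-4, f = 0.02418, h_2 = f(L/D)V²/2g = 0.02793 m
Pipe 3: V = 0.1288 m/s, Re = 3.18×10^4, ε/D = 2.12×10^-4, f = 0.02347, h_3 = f(L/D)V²/2g = 0.01258 m
Series → Q common, losses add: H = Σh = 15.08 m

H ≈ 15.1 m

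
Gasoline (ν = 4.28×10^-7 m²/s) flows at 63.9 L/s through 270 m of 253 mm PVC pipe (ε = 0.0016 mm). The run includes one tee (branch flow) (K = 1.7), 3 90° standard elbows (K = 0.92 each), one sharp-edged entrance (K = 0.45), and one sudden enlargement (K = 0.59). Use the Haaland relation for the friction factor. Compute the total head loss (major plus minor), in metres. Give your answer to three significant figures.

V = 4Q/(πD²) = 1.271 m/s; V²/2g = 0.08235 m
Re = 7.51×10^5, ε/D = 6.32×10^-6 → f = 0.01225 (Haaland)
Major: h_f = f(L/D)·V²/2g = 0.01225·1067·0.08235 = 1.077 m
Minor: ΣK = 5.50; h_m = ΣK·V²/2g = 0.4529 m
Total H_L = 1.077 + 0.4529 = 1.530 m

H_L ≈ 1.53 m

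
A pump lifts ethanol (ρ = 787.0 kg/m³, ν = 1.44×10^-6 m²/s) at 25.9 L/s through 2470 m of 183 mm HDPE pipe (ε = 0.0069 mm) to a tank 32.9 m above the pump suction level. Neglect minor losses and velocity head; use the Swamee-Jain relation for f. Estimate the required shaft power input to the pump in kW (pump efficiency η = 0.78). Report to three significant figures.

V = 4Q/(πD²) = 0.9847 m/s; Re = 1.25×10^5; ε/D = 3.77×10^-5; f = 0.01731
h_f = f(L/D)V²/2g = 11.55 m
Total head H = z + h_f = 32.9 + 11.55 = 44.45 m
P_hyd = ρgQH = 787.0·9.81·0.0259·44.45 = 8.888 kW
P_shaft = P_hyd/η = 8.888/0.78 = 11.40 kW

P_shaft ≈ 11.4 kW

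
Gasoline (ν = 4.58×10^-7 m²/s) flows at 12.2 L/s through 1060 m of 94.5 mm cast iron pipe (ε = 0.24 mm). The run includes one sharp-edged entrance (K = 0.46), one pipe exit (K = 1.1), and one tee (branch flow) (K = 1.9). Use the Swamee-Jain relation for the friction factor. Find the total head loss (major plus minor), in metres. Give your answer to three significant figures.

H_L ≈ 44.7 m

V = 4Q/(πD²) = 1.739 m/s; V²/2g = 0.1542 m
Re = 3.59×10^5, ε/D = 0.00254 → f = 0.02554 (Swamee-Jain)
Major: h_f = f(L/D)·V²/2g = 0.02554·11217·0.1542 = 44.18 m
Minor: ΣK = 3.46; h_m = ΣK·V²/2g = 0.5336 m
Total H_L = 44.18 + 0.5336 = 44.72 m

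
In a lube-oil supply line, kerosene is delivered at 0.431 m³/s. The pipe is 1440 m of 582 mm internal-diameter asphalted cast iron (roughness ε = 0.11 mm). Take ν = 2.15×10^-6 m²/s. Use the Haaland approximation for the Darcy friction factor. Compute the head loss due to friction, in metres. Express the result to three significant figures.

V = 4Q/(πD²) = 4·0.431/(π·0.582²) = 1.620 m/s
Re = VD/ν = 1.620·0.582/2.15×10^-6 = 4.39×10^5 → turbulent
ε/D = 0.11/582 = 1.89×10^-4
Haaland: f = 0.01536
h_f = f(L/D)V²/(2g) = 0.01536·(1440/0.582)·1.620²/(2·9.81) = 5.085 m

h_f ≈ 5.09 m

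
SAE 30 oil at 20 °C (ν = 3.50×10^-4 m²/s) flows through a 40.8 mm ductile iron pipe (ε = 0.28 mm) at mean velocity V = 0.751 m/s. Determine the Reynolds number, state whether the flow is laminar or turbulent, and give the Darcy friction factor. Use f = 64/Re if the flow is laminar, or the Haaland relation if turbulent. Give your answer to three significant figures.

Re = VD/ν = 0.7510·0.0408/3.50×10^-4 = 87.5
Re < 2300 → laminar → f = 64/Re = 0.7311

Re ≈ 87.5; laminar; f = 64/Re ≈ 0.731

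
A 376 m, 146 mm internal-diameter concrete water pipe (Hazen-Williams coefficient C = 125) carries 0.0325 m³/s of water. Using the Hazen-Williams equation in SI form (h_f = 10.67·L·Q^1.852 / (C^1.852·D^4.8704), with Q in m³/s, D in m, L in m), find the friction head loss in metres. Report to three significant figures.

h_f ≈ 10.8 m

h_f = 10.67·376·0.0325^1.852 / (125^1.852·0.146^4.8704) = 10.81 m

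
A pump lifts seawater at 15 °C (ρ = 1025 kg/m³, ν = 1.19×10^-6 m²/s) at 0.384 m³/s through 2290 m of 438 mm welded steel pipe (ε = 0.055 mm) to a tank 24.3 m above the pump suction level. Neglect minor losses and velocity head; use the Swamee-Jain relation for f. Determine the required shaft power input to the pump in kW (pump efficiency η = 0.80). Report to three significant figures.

P_shaft ≈ 234 kW

V = 4Q/(πD²) = 2.549 m/s; Re = 9.38×10^5; ε/D = 1.26×10^-4; f = 0.01394
h_f = f(L/D)V²/2g = 24.12 m
Total head H = z + h_f = 24.3 + 24.12 = 48.42 m
P_hyd = ρgQH = 1025·9.81·0.384·48.42 = 187.0 kW
P_shaft = P_hyd/η = 187.0/0.80 = 233.7 kW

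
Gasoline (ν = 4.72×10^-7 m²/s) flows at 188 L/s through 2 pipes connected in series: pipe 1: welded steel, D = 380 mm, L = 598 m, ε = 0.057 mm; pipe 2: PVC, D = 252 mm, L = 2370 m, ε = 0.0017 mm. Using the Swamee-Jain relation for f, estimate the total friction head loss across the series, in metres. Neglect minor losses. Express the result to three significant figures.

Pipe 1: V = 1.658 m/s, Re = 1.33×10^6, ε/D = 1.50×10^-4, f = 0.01394, h_1 = f(L/D)V²/2g = 3.072 m
Pipe 2: V = 3.769 m/s, Re = 2.01×10^6, ε/D = 6.75×10^-6, f = 0.01061, h_2 = f(L/D)V²/2g = 72.27 m
Series → Q common, losses add: H = Σh = 75.34 m

H ≈ 75.3 m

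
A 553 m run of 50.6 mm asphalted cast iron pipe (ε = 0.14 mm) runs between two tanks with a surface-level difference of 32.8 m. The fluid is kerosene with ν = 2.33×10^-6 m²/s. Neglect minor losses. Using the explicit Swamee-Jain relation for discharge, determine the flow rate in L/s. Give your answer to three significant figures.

Swamee-Jain (Type II): Q = -0.965·√(gD⁵h_f/L)·ln[ε/(3.7D) + √(3.17ν²L/(gD³h_f))]
√(gD⁵h_f/L) = √(9.81·0.0506⁵·32.8/553) = 4.393×10^-4
ε/(3.7D) = 7.48×10^-4; √(3.17ν²L/(gD³h_f)) = 4.78×10^-4
Q = -0.965·4.393×10^-4·ln(0.001226) = 0.002842 m³/s
Check: V = 1.41 m/s, Re = 3.07×10^4, f = 0.02983, h_f = 33.2 m ≈ 32.8 m ✓

Q ≈ 2.84 L/s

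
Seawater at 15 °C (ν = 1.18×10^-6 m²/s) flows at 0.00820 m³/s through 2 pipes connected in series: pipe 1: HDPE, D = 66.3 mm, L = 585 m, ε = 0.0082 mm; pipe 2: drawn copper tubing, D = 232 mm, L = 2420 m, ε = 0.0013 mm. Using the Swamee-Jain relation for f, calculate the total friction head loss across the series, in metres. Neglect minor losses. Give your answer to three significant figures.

Pipe 1: V = 2.375 m/s, Re = 1.33×10^5, ε/D = 1.24×10^-4, f = 0.01767, h_1 = f(L/D)V²/2g = 44.84 m
Pipe 2: V = 0.1940 m/s, Re = 3.81×10^4, ε/D = 5.60×10^-6, f = 0.02211, h_2 = f(L/D)V²/2g = 0.4422 m
Series → Q common, losses add: H = Σh = 45.29 m

H ≈ 45.3 m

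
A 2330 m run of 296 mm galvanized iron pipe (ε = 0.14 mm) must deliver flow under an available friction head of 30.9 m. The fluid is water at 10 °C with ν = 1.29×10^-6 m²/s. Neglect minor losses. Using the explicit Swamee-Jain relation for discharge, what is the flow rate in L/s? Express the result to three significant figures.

Swamee-Jain (Type II): Q = -0.965·√(gD⁵h_f/L)·ln[ε/(3.7D) + √(3.17ν²L/(gD³h_f))]
√(gD⁵h_f/L) = √(9.81·0.296⁵·30.9/2330) = 0.01719
ε/(3.7D) = 1.28×10^-4; √(3.17ν²L/(gD³h_f)) = 3.95×10^-5
Q = -0.965·0.01719·ln(1.674×10^-4) = 0.1443 m³/s
Check: V = 2.10 m/s, Re = 4.81×10^5, f = 0.01764, h_f = 31.1 m ≈ 30.9 m ✓

Q ≈ 144 L/s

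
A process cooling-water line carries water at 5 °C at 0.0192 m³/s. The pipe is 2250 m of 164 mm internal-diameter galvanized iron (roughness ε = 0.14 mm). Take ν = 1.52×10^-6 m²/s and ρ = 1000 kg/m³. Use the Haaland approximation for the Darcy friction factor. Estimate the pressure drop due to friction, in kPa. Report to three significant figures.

Δp ≈ 122 kPa

V = 4Q/(πD²) = 4·0.0192/(π·0.164²) = 0.9089 m/s
Re = VD/ν = 0.9089·0.164/1.52×10^-6 = 9.81×10^4 → turbulent
ε/D = 0.14/164 = 8.54×10^-4
Haaland: f = 0.02149
h_f = f(L/D)V²/(2g) = 0.02149·(2250/0.164)·0.9089²/(2·9.81) = 12.41 m
Δp = ρg·h_f = 1000·9.81·12.41 = 121.8 kPa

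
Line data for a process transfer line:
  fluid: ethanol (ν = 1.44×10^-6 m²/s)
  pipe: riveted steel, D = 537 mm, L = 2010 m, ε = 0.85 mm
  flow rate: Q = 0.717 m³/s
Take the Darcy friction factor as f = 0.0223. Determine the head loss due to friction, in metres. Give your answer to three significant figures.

h_f ≈ 42.6 m

V = 4Q/(πD²) = 4·0.717/(π·0.537²) = 3.166 m/s
h_f = f(L/D)V²/(2g) = 0.02230·(2010/0.537)·3.166²/(2·9.81) = 42.64 m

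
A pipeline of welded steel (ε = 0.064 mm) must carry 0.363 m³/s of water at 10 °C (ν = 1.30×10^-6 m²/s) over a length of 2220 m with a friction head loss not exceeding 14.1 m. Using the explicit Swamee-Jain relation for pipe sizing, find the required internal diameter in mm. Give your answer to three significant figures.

Swamee-Jain (Type III): D = 0.66·[ε^1.25·(LQ²/(gh_f))^4.75 + ν·Q^9.4·(L/(gh_f))^5.2]^0.04
LQ²/(gh_f) = 2.115; L/(gh_f) = 16.05
Term 1 = ε^1.25·(…)^4.75 = 2.01×10^-4; Term 2 = ν·Q^9.4·(…)^5.2 = 1.76×10^-4
D = 0.66·(2.01×10^-4 + 1.76×10^-4)^0.04 = 0.4815 m = 481 mm
Check: V = 1.99 m/s, Re = 7.38×10^5, f = 0.01430, h_f = 13.4 m ≈ 14.1 m ✓

D ≈ 481 mm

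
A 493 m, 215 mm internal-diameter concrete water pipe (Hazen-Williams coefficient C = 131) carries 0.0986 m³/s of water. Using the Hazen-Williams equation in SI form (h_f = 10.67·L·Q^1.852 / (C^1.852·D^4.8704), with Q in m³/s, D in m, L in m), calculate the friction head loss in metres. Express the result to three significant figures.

h_f ≈ 15.4 m

h_f = 10.67·493·0.0986^1.852 / (131^1.852·0.215^4.8704) = 15.41 m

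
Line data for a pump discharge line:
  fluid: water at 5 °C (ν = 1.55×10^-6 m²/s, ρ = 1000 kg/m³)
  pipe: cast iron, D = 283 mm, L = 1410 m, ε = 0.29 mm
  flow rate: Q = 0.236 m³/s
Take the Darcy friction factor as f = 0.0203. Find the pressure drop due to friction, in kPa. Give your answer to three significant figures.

V = 4Q/(πD²) = 4·0.236/(π·0.283²) = 3.752 m/s
h_f = f(L/D)V²/(2g) = 0.02030·(1410/0.283)·3.752²/(2·9.81) = 72.57 m
Δp = ρg·h_f = 1000·9.81·72.57 = 711.9 kPa

Δp ≈ 712 kPa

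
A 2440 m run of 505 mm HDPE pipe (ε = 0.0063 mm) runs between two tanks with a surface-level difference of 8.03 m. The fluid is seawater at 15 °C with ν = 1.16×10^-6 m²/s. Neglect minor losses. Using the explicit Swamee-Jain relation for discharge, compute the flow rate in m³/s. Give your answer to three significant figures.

Swamee-Jain (Type II): Q = -0.965·√(gD⁵h_f/L)·ln[ε/(3.7D) + √(3.17ν²L/(gD³h_f))]
√(gD⁵h_f/L) = √(9.81·0.505⁵·8.03/2440) = 0.03256
ε/(3.7D) = 3.37×10^-6; √(3.17ν²L/(gD³h_f)) = 3.20×10^-5
Q = -0.965·0.03256·ln(3.540×10^-5) = 0.3221 m³/s
Check: V = 1.61 m/s, Re = 7.00×10^5, f = 0.01258, h_f = 8.01 m ≈ 8.03 m ✓

Q ≈ 0.322 m³/s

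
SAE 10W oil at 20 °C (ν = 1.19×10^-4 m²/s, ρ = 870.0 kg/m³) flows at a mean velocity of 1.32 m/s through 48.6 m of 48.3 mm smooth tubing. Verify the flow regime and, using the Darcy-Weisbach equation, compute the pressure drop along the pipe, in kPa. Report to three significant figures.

Δp ≈ 91.1 kPa

Re = VD/ν = 1.32·0.04830/1.19×10^-4 = 536 → laminar (Re < 2300)
f = 64/Re = 0.1195
h_f = f(L/D)V²/(2g) = 0.1195·(48.6/0.04830)·1.32²/(2·9.81) = 10.67 m
Δp = ρg·h_f = 870.0·9.81·10.67 = 91.10 kPa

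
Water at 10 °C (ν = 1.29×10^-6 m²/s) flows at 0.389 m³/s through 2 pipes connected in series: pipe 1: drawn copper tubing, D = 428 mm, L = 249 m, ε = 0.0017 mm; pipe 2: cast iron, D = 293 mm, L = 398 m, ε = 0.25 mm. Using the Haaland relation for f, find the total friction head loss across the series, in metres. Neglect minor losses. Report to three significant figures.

Pipe 1: V = 2.704 m/s, Re = 8.97×10^5, ε/D = 3.97×10^-6, f = 0.01186, h_1 = f(L/D)V²/2g = 2.571 m
Pipe 2: V = 5.769 m/s, Re = 1.31×10^6, ε/D = 8.53×10^-4, f = 0.01917, h_2 = f(L/D)V²/2g = 44.17 m
Series → Q common, losses add: H = Σh = 46.74 m

H ≈ 46.7 m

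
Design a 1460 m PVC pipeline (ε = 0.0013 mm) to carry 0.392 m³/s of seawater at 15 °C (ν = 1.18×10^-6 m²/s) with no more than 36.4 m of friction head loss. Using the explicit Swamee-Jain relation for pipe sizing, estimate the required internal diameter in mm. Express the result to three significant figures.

Swamee-Jain (Type III): D = 0.66·[ε^1.25·(LQ²/(gh_f))^4.75 + ν·Q^9.4·(L/(gh_f))^5.2]^0.04
LQ²/(gh_f) = 0.6283; L/(gh_f) = 4.089
Term 1 = ε^1.25·(…)^4.75 = 4.83×10^-9; Term 2 = ν·Q^9.4·(…)^5.2 = 2.69×10^-7
D = 0.66·(4.83×10^-9 + 2.69×10^-7)^0.04 = 0.3606 m = 361 mm
Check: V = 3.84 m/s, Re = 1.17×10^6, f = 0.01140, h_f = 34.7 m ≈ 36.4 m ✓

D ≈ 361 mm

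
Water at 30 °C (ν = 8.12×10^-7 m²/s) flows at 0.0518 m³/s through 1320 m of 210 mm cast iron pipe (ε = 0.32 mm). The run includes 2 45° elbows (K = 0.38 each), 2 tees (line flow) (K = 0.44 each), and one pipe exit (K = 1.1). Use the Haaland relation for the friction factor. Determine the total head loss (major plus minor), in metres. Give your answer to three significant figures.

V = 4Q/(πD²) = 1.496 m/s; V²/2g = 0.1140 m
Re = 3.87×10^5, ε/D = 0.00152 → f = 0.02236 (Haaland)
Major: h_f = f(L/D)·V²/2g = 0.02236·6286·0.1140 = 16.02 m
Minor: ΣK = 2.74; h_m = ΣK·V²/2g = 0.3124 m
Total H_L = 16.02 + 0.3124 = 16.33 m

H_L ≈ 16.3 m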